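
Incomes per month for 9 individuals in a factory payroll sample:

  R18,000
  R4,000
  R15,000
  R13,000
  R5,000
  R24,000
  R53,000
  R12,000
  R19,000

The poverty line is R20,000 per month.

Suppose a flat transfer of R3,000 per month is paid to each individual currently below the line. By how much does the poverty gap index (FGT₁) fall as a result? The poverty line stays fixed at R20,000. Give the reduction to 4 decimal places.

0.1000

Before: below the line — R4,000, R5,000, R12,000, R13,000, R15,000, R18,000, R19,000; poverty gap index (FGT₁) = 0.300000.
After the R3,000 transfer: below the line — R7,000, R8,000, R15,000, R16,000, R18,000; poverty gap index (FGT₁) = 0.200000.
Reduction = 0.300000 − 0.200000 = 0.1000.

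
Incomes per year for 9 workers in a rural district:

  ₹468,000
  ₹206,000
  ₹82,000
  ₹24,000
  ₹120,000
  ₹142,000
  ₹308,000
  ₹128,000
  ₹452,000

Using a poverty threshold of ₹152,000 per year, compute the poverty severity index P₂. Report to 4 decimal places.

Below the line: ₹24,000, ₹82,000, ₹120,000, ₹128,000, ₹142,000 (q = 5 of N = 9).
Normalized shortfalls: (152000−24000)/152000 = 0.8421; (152000−82000)/152000 = 0.4605; (152000−120000)/152000 = 0.2105; (152000−128000)/152000 = 0.1579; (152000−142000)/152000 = 0.0658.
Squared: 0.7091; 0.2121; 0.0443; 0.0249; 0.0043.
Sum = 0.994806; P₂ = 0.994806 / 9 = 0.1105.

0.1105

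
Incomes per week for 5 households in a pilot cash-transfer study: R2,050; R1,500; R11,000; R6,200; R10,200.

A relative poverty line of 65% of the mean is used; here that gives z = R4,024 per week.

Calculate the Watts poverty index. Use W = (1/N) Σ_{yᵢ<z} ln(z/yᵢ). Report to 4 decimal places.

Incomes under z: R1,500, R2,050 (q = 2 of N = 5).
ln(z/y) terms: ln(4024/1500) = 0.9868; ln(4024/2050) = 0.6744.
W = 1.661248 / 5 = 0.3322.

0.3322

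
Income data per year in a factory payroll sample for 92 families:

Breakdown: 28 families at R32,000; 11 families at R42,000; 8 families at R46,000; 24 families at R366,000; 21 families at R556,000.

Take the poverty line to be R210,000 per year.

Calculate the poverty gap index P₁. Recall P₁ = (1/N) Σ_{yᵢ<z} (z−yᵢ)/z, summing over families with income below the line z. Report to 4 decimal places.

0.4215

Poor units: 28×R32,000, 11×R42,000, 8×R46,000 (q = 47 of N = 92).
Gap ratios (z−y)/z: (210000−32000)/210000 = 0.8476 (×28); (210000−42000)/210000 = 0.8000 (×11); (210000−46000)/210000 = 0.7810 (×8).
Sum of shortfalls = 38.780952; P₁ averages over all N: 38.780952 / 92 = 0.4215.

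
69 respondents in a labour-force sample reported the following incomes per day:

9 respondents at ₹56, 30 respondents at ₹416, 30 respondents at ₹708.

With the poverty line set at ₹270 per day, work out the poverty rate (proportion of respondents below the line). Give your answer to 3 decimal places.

0.130

9 of the 69 respondents have income below ₹270.
H = 9/69 = 0.130.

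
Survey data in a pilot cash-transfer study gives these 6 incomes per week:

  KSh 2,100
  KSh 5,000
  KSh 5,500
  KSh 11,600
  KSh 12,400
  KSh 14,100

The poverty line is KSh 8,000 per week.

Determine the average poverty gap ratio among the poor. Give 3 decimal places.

0.475

Poor units: KSh 2,100, KSh 5,000, KSh 5,500 (q = 3 of N = 6).
Relative gaps: 0.7375, 0.3750, 0.3125; sum = 1.425000.
The income-gap ratio divides by q (the poor only): 1.425000 / 3 = 0.475.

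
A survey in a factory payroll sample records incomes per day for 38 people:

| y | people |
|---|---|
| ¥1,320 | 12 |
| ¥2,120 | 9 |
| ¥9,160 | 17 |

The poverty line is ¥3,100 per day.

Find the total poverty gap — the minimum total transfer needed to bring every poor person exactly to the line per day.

¥30,180

Below the line: 12×¥1,320, 9×¥2,120 (q = 21 of N = 38).
Individual gaps: 12×(3100−1320) = 21360; 9×(3100−2120) = 8820.
Aggregate gap = ¥30,180.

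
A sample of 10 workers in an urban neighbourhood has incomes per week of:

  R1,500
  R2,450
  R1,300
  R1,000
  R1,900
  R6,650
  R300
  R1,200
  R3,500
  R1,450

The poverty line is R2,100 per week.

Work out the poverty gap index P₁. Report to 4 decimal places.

Poor units: R300, R1,000, R1,200, R1,300, R1,450, R1,500, R1,900 (q = 7 of N = 10).
Shortfall ratios: (2100−300)/2100 = 0.8571; (2100−1000)/2100 = 0.5238; (2100−1200)/2100 = 0.4286; (2100−1300)/2100 = 0.3810; (2100−1450)/2100 = 0.3095; (2100−1500)/2100 = 0.2857; (2100−1900)/2100 = 0.0952.
Sum of shortfalls = 2.880952; P₁ averages over all N: 2.880952 / 10 = 0.2881.

0.2881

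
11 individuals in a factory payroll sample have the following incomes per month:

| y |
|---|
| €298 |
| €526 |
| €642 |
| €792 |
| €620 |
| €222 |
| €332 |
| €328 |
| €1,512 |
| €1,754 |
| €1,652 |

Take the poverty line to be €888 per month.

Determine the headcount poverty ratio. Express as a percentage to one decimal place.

72.7%

8 of the 11 individuals have income below €888.
H = 8/11 = 72.7%.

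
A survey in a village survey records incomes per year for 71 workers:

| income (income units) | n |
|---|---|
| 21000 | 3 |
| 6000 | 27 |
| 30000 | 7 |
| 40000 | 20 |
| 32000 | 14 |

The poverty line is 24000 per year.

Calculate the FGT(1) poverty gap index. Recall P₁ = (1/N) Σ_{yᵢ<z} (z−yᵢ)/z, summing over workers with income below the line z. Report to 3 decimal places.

Incomes under z: 27×6000, 3×21000 (q = 30 of N = 71).
Shortfall ratios: (24000−6000)/24000 = 0.7500 (×27); (24000−21000)/24000 = 0.1250 (×3).
Σ = 20.625000. Dividing by the full population N = 71 gives P₁ = 0.290.

0.290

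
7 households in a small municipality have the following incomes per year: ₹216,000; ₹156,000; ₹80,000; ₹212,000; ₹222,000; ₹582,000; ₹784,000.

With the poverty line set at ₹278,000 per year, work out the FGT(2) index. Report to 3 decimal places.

0.121

Poor units: ₹80,000, ₹156,000, ₹212,000, ₹216,000, ₹222,000 (q = 5 of N = 7).
Shortfall ratios: (278000−80000)/278000 = 0.7122; (278000−156000)/278000 = 0.4388; (278000−212000)/278000 = 0.2374; (278000−216000)/278000 = 0.2230; (278000−222000)/278000 = 0.2014.
Squared: 0.5073; 0.1926; 0.0564; 0.0497; 0.0406.
Sum = 0.846540; P₂ = 0.846540 / 7 = 0.121.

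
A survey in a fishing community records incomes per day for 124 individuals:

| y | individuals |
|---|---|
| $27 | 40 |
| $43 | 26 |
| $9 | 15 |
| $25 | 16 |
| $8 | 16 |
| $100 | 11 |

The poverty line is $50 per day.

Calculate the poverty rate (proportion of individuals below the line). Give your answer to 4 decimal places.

113 of the 124 individuals have income below $50.
H = 113/124 = 0.9113.

0.9113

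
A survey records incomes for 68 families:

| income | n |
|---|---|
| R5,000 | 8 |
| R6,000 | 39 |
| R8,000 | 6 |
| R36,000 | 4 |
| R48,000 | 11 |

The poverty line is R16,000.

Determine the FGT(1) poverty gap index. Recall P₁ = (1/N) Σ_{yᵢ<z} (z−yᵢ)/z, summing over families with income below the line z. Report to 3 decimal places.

0.483

Incomes under z: 8×R5,000, 39×R6,000, 6×R8,000 (q = 53 of N = 68).
Gap ratios (z−y)/z: (16000−5000)/16000 = 0.6875 (×8); (16000−6000)/16000 = 0.6250 (×39); (16000−8000)/16000 = 0.5000 (×6).
Sum of shortfalls = 32.875000; P₁ averages over all N: 32.875000 / 68 = 0.483.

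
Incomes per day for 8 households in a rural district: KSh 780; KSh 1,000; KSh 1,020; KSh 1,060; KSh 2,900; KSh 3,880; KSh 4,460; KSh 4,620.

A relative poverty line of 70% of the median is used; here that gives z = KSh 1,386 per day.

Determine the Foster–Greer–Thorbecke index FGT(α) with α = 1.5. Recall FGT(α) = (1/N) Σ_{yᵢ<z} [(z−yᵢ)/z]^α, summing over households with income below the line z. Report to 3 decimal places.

Incomes under z: KSh 780, KSh 1,000, KSh 1,020, KSh 1,060 (q = 4 of N = 8).
Relative gaps: (1386−780)/1386 = 0.4372; (1386−1000)/1386 = 0.2785; (1386−1020)/1386 = 0.2641; (1386−1060)/1386 = 0.2352.
Raised to α = 1.5: 0.28911; 0.14697; 0.13570; 0.11407.
Sum = 0.685855; FGT(1.5) = 0.685855 / 8 = 0.086.

0.086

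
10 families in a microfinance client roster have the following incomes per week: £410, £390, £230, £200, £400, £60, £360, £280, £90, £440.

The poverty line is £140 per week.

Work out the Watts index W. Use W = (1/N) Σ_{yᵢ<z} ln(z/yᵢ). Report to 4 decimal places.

0.1289

Poor units: £60, £90 (q = 2 of N = 10).
Log shortfalls: ln(140/60) = 0.8473; ln(140/90) = 0.4418.
W = 1.289131 / 10 = 0.1289.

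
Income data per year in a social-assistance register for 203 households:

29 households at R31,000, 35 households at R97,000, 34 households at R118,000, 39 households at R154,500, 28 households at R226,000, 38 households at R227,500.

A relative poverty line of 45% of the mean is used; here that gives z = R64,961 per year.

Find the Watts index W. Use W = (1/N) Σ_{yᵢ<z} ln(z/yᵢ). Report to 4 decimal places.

0.1057

Incomes under z: 29×R31,000 (q = 29 of N = 203).
Log gaps: ln(64961/31000) = 0.7398 (×29).
W = 21.454197 / 203 = 0.1057.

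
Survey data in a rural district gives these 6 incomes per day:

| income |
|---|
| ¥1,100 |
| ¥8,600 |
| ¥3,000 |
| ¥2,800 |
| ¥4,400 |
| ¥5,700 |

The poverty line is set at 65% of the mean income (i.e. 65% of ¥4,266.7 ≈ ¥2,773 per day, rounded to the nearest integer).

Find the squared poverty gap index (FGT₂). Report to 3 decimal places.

Incomes under z: ¥1,100 (q = 1 of N = 6).
Normalized shortfalls: (2773−1100)/2773 = 0.6033.
Squared: 0.3640.
Sum = 0.363992; P₂ = 0.363992 / 6 = 0.061.

0.061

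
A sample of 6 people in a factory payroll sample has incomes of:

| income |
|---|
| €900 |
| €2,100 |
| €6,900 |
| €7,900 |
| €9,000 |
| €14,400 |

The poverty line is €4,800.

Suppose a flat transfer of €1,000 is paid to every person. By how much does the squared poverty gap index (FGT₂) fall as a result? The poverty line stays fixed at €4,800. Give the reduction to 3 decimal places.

Before: below the line — €900, €2,100; squared poverty gap index (FGT₂) = 0.16276.
After the €1,000 transfer: below the line — €1,900, €3,100; squared poverty gap index (FGT₂) = 0.08174.
Reduction = 0.16276 − 0.08174 = 0.081.

0.081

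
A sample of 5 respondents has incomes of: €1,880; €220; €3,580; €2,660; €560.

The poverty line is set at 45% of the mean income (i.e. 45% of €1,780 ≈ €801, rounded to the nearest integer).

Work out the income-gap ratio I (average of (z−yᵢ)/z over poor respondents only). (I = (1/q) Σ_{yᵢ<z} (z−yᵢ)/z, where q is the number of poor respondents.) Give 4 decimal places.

Poor units: €220, €560 (q = 2 of N = 5).
Shortfall ratios (z−y)/z: 0.7253, 0.3009; sum = 1.026217.
The income-gap ratio divides by q (the poor only): 1.026217 / 2 = 0.5131.

0.5131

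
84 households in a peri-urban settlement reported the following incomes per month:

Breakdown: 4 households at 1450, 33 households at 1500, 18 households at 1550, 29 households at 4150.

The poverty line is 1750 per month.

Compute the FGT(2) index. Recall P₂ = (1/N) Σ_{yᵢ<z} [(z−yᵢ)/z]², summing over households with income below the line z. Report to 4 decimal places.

Below z: 4×1450, 33×1500, 18×1550 (q = 55 of N = 84).
Relative gaps: (1750−1450)/1750 = 0.1714 (×4); (1750−1500)/1750 = 0.1429 (×33); (1750−1550)/1750 = 0.1143 (×18).
Squared: 0.0294 (×4); 0.0204 (×33); 0.0131 (×18).
Sum = 1.026122; P₂ = 1.026122 / 84 = 0.0122.

0.0122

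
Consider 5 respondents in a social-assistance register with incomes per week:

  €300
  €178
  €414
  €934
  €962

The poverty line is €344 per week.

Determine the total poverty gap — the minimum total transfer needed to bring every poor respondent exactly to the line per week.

€210

Below z: €178, €300 (q = 2 of N = 5).
Individual gaps: 344−178 = 166; 344−300 = 44.
Aggregate gap = €210.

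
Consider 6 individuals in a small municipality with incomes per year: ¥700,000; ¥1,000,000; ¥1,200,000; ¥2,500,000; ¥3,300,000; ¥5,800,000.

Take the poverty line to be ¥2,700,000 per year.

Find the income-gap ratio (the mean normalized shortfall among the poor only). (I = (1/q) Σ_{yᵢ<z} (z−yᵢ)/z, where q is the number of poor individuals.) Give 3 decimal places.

Below z: ¥700,000, ¥1,000,000, ¥1,200,000, ¥2,500,000 (q = 4 of N = 6).
Shortfall ratios (z−y)/z: 0.7407, 0.6296, 0.5556, 0.0741; sum = 2.000000.
The income-gap ratio divides by q (the poor only): 2.000000 / 4 = 0.500.

0.500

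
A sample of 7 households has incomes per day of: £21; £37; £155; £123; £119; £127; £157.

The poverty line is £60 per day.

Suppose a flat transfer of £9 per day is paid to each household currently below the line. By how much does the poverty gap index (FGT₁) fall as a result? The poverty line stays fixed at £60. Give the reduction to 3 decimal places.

0.043

Before: below the line — £21, £37; poverty gap index (FGT₁) = 0.14762.
After the £9 transfer: below the line — £30, £46; poverty gap index (FGT₁) = 0.10476.
Reduction = 0.14762 − 0.10476 = 0.043.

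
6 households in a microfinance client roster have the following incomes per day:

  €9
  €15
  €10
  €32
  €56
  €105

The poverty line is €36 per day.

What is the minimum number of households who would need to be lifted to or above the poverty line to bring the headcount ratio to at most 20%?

4 of the 6 households are poor, so H = 4/6 = 0.667.
A headcount ratio of at most 20% allows at most ⌊0.20 × 6⌋ = 1 poor households.
So at least 4 − 1 = 3 must be lifted.

3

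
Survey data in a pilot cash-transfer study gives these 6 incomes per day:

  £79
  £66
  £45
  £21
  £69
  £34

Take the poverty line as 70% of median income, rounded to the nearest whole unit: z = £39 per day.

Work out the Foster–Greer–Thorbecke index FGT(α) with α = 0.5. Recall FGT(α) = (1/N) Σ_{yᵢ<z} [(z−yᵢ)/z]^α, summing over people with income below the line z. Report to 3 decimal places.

Poor units: £21, £34 (q = 2 of N = 6).
Shortfall ratios: (39−21)/39 = 0.4615; (39−34)/39 = 0.1282.
Raised to α = 0.5: 0.67937; 0.35806.
Sum = 1.037424; FGT(0.5) = 1.037424 / 6 = 0.173.

0.173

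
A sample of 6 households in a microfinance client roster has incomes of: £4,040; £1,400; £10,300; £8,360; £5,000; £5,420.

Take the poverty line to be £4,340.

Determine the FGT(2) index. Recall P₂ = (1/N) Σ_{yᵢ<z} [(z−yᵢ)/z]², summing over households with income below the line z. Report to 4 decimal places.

0.0773

Incomes under z: £1,400, £4,040 (q = 2 of N = 6).
Normalized shortfalls: (4340−1400)/4340 = 0.6774; (4340−4040)/4340 = 0.0691.
Squared: 0.4589; 0.0048.
Sum = 0.463675; P₂ = 0.463675 / 6 = 0.0773.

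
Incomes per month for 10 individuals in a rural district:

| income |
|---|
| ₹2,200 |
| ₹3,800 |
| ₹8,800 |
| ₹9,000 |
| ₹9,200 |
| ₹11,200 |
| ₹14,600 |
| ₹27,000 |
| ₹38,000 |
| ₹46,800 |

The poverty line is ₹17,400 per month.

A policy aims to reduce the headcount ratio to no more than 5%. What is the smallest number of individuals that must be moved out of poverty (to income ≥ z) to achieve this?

7 of the 10 individuals are poor, so H = 7/10 = 0.700.
A headcount ratio of at most 5% allows at most ⌊0.05 × 10⌋ = 0 poor individuals.
So at least 7 − 0 = 7 must be lifted.

7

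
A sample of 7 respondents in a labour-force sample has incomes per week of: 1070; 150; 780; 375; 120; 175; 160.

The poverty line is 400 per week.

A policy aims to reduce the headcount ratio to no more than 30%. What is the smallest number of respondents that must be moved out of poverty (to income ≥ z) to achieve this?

3

Currently q = 5 of N = 7 are below the line (H = 0.714).
A headcount ratio of at most 30% allows at most ⌊0.30 × 7⌋ = 2 poor respondents.
So at least 5 − 2 = 3 must be lifted.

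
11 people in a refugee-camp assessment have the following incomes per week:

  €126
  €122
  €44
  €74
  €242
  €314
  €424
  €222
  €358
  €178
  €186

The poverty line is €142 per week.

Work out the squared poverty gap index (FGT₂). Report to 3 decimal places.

Poor units: €44, €74, €122, €126 (q = 4 of N = 11).
Shortfall ratios: (142−44)/142 = 0.6901; (142−74)/142 = 0.4789; (142−122)/142 = 0.1408; (142−126)/142 = 0.1127.
Squared: 0.4763; 0.2293; 0.0198; 0.0127.
Sum = 0.738147; P₂ = 0.738147 / 11 = 0.067.

0.067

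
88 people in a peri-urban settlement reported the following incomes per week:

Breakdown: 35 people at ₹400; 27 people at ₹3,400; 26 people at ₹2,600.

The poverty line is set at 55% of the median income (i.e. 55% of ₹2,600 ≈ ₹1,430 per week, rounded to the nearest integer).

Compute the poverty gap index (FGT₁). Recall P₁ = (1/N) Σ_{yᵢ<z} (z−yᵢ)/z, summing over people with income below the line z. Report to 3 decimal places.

0.286

Poor units: 35×₹400 (q = 35 of N = 88).
Gap ratios (z−y)/z: (1430−400)/1430 = 0.7203 (×35).
Sum of shortfalls = 25.209790; P₁ averages over all N: 25.209790 / 88 = 0.286.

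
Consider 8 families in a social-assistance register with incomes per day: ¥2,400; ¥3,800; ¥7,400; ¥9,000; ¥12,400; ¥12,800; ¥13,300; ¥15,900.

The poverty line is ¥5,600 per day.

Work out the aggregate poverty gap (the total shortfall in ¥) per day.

¥5,000

Poor units: ¥2,400, ¥3,800 (q = 2 of N = 8).
Individual gaps: 5600−2400 = 3200; 5600−3800 = 1800.
Aggregate gap = ¥5,000.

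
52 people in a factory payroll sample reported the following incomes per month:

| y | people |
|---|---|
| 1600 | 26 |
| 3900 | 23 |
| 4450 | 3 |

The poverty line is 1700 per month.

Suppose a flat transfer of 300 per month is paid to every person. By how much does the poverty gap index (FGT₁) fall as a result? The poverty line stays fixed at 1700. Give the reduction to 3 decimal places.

0.029

Before: below the line — 26×1600; poverty gap index (FGT₁) = 0.02941.
After the 300 transfer: below the line — none; poverty gap index (FGT₁) = 0.00000.
Reduction = 0.02941 − 0.00000 = 0.029.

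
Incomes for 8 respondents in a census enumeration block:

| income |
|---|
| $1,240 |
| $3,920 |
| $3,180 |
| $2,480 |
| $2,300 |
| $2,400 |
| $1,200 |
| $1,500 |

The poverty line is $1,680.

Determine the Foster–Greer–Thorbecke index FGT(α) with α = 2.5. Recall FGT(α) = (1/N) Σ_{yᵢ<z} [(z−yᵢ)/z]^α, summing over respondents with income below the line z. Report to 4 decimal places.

Incomes under z: $1,200, $1,240, $1,500 (q = 3 of N = 8).
Gap ratios (z−y)/z: (1680−1200)/1680 = 0.2857; (1680−1240)/1680 = 0.2619; (1680−1500)/1680 = 0.1071.
Raised to α = 2.5: 0.04363; 0.03510; 0.00376.
Sum = 0.082496; FGT(2.5) = 0.082496 / 8 = 0.0103.

0.0103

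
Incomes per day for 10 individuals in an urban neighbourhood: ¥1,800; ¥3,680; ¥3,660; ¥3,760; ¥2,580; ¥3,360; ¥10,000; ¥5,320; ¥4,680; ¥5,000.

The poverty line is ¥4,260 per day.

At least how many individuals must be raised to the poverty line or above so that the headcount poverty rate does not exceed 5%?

Currently q = 6 of N = 10 are below the line (H = 0.600).
A headcount ratio of at most 5% allows at most ⌊0.05 × 10⌋ = 0 poor individuals.
So at least 6 − 0 = 6 must be lifted.

6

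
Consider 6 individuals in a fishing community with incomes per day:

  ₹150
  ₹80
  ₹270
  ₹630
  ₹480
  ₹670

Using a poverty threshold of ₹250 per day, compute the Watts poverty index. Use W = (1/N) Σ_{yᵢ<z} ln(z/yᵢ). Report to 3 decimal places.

Poor units: ₹80, ₹150 (q = 2 of N = 6).
Log gaps: ln(250/80) = 1.1394; ln(250/150) = 0.5108.
W = 1.650260 / 6 = 0.275.

0.275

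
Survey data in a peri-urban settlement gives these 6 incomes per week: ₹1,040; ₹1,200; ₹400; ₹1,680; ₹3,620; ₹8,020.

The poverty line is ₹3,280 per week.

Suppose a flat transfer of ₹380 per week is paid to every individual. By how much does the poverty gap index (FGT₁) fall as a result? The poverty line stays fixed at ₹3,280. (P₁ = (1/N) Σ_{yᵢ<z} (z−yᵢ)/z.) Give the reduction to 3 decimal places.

Before: below the line — ₹400, ₹1,040, ₹1,200, ₹1,680; poverty gap index (FGT₁) = 0.44715.
After the ₹380 transfer: below the line — ₹780, ₹1,420, ₹1,580, ₹2,060; poverty gap index (FGT₁) = 0.36992.
Reduction = 0.44715 − 0.36992 = 0.077.

0.077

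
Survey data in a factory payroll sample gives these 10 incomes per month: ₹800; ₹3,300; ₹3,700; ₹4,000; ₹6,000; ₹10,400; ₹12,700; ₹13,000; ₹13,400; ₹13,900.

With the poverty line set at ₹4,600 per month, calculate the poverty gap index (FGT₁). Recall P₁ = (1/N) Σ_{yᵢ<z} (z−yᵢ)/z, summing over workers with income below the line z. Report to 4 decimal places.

0.1435

Below the line: ₹800, ₹3,300, ₹3,700, ₹4,000 (q = 4 of N = 10).
Relative gaps: (4600−800)/4600 = 0.8261; (4600−3300)/4600 = 0.2826; (4600−3700)/4600 = 0.1957; (4600−4000)/4600 = 0.1304.
Sum of shortfalls = 1.434783; P₁ averages over all N: 1.434783 / 10 = 0.1435.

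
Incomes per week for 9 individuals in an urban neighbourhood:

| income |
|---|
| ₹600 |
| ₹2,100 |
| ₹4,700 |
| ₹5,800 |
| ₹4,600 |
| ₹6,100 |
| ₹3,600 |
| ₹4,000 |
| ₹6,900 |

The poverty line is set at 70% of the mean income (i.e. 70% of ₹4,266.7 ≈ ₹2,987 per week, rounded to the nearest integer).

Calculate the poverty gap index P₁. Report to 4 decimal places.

Below z: ₹600, ₹2,100 (q = 2 of N = 9).
Gap ratios (z−y)/z: (2987−600)/2987 = 0.7991; (2987−2100)/2987 = 0.2970.
Sum of shortfalls = 1.096083; P₁ averages over all N: 1.096083 / 9 = 0.1218.

0.1218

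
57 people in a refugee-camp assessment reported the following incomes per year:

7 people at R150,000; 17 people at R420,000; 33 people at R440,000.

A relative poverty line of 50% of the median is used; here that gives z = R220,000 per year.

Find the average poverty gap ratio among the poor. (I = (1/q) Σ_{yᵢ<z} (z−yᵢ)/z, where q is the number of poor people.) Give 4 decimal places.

Incomes under z: 7×R150,000 (q = 7 of N = 57).
Relative gaps: 0.3182 (×7); sum = 2.227273.
The income-gap ratio divides by q (the poor only): 2.227273 / 7 = 0.3182.

0.3182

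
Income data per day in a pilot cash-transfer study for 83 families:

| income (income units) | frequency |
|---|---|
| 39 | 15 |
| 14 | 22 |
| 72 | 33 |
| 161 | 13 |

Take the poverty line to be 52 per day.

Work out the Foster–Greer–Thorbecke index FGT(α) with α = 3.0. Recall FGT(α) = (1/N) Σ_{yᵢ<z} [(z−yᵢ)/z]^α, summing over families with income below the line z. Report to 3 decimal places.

0.106

Incomes under z: 22×14, 15×39 (q = 37 of N = 83).
Normalized shortfalls: (52−14)/52 = 0.7308 (×22); (52−39)/52 = 0.2500 (×15).
Raised to α = 3.0: 0.39025 (×22); 0.01562 (×15).
Sum = 8.819832; FGT(3.0) = 8.819832 / 83 = 0.106.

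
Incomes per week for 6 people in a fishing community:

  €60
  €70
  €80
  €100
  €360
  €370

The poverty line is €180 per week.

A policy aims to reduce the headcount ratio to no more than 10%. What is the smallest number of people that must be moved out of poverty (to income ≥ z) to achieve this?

Currently q = 4 of N = 6 are below the line (H = 0.667).
A headcount ratio of at most 10% allows at most ⌊0.10 × 6⌋ = 0 poor people.
So at least 4 − 0 = 4 must be lifted.

4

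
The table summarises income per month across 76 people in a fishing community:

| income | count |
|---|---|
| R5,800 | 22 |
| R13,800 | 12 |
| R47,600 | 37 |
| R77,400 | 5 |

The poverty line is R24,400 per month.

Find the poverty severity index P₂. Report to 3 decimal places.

Below the line: 22×R5,800, 12×R13,800 (q = 34 of N = 76).
Shortfall ratios: (24400−5800)/24400 = 0.7623 (×22); (24400−13800)/24400 = 0.4344 (×12).
Squared: 0.5811 (×22); 0.1887 (×12).
Sum = 15.048777; P₂ = 15.048777 / 76 = 0.198.

0.198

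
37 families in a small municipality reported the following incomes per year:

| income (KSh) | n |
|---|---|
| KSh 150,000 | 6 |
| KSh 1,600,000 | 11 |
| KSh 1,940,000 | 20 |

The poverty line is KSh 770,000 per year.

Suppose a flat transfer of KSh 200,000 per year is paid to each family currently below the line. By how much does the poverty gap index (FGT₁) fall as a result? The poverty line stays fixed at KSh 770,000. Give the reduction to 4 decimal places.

Before: below the line — 6×KSh 150,000; poverty gap index (FGT₁) = 0.130572.
After the KSh 200,000 transfer: below the line — 6×KSh 350,000; poverty gap index (FGT₁) = 0.088452.
Reduction = 0.130572 − 0.088452 = 0.0421.

0.0421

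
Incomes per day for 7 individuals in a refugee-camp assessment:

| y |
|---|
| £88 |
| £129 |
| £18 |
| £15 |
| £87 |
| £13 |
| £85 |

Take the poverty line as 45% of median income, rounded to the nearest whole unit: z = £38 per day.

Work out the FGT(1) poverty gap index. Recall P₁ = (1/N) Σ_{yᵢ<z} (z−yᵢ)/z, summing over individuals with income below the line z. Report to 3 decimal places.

0.256

Incomes under z: £13, £15, £18 (q = 3 of N = 7).
Gap ratios (z−y)/z: (38−13)/38 = 0.6579; (38−15)/38 = 0.6053; (38−18)/38 = 0.5263.
Σ = 1.789474. Dividing by the full population N = 7 gives P₁ = 0.256.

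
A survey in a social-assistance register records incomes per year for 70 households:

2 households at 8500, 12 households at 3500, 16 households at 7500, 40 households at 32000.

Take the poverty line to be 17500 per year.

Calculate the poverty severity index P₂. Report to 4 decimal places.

Below z: 12×3500, 16×7500, 2×8500 (q = 30 of N = 70).
Gap ratios (z−y)/z: (17500−3500)/17500 = 0.8000 (×12); (17500−7500)/17500 = 0.5714 (×16); (17500−8500)/17500 = 0.5143 (×2).
Squared: 0.6400 (×12); 0.3265 (×16); 0.2645 (×2).
Sum = 13.433469; P₂ = 13.433469 / 70 = 0.1919.

0.1919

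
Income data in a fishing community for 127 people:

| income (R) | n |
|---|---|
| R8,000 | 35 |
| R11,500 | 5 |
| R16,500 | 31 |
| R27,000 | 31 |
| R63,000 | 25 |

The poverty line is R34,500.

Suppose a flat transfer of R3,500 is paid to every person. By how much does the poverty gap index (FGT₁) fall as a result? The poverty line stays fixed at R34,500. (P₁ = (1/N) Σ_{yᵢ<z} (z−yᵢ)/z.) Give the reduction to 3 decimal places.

0.081

Before: below the line — 35×R8,000, 5×R11,500, 31×R16,500, 31×R27,000; poverty gap index (FGT₁) = 0.41835.
After the R3,500 transfer: below the line — 35×R11,500, 5×R15,000, 31×R20,000, 31×R30,500; poverty gap index (FGT₁) = 0.33687.
Reduction = 0.41835 − 0.33687 = 0.081.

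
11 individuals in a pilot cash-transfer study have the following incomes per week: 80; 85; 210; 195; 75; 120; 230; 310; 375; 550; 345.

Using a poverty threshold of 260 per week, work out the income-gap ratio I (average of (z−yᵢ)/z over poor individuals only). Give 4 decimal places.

Incomes under z: 75, 80, 85, 120, 195, 210, 230 (q = 7 of N = 11).
Shortfall ratios (z−y)/z: 0.7115, 0.6923, 0.6731, 0.5385, 0.2500, 0.1923, 0.1154; sum = 3.173077.
I averages over the q = 7 poor units only: 3.173077 / 7 = 0.4533.

0.4533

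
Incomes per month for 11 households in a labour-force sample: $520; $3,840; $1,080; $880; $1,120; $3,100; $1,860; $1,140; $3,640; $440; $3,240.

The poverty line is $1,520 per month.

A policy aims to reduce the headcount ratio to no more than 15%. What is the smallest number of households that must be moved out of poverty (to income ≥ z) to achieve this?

5

6 of the 11 households are poor, so H = 6/11 = 0.545.
A headcount ratio of at most 15% allows at most ⌊0.15 × 11⌋ = 1 poor households.
So at least 6 − 1 = 5 must be lifted.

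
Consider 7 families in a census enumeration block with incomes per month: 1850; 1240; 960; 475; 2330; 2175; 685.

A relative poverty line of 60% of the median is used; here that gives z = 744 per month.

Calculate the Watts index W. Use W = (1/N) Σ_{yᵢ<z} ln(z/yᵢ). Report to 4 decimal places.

0.0759

Below the line: 475, 685 (q = 2 of N = 7).
ln(z/y) terms: ln(744/475) = 0.4487; ln(744/685) = 0.0826.
W = 0.531348 / 7 = 0.0759.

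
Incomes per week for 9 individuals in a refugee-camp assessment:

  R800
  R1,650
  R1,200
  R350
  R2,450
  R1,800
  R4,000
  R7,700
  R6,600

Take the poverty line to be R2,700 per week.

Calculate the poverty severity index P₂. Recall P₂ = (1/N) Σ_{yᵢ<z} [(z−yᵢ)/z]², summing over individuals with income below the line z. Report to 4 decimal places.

0.2036

Poor units: R350, R800, R1,200, R1,650, R1,800, R2,450 (q = 6 of N = 9).
Gap ratios (z−y)/z: (2700−350)/2700 = 0.8704; (2700−800)/2700 = 0.7037; (2700−1200)/2700 = 0.5556; (2700−1650)/2700 = 0.3889; (2700−1800)/2700 = 0.3333; (2700−2450)/2700 = 0.0926.
Squared: 0.7575; 0.4952; 0.3086; 0.1512; 0.1111; 0.0086.
Sum = 1.832305; P₂ = 1.832305 / 9 = 0.2036.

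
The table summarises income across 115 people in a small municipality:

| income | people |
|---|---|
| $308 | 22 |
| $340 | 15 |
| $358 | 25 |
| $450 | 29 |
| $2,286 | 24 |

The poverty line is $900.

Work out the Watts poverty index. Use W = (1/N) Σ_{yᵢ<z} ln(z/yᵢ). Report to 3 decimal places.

0.707

Below z: 22×$308, 15×$340, 25×$358, 29×$450 (q = 91 of N = 115).
Log gaps: ln(900/308) = 1.0723 (×22); ln(900/340) = 0.9734 (×15); ln(900/358) = 0.9219 (×25); ln(900/450) = 0.6931 (×29).
W = 81.340039 / 115 = 0.707.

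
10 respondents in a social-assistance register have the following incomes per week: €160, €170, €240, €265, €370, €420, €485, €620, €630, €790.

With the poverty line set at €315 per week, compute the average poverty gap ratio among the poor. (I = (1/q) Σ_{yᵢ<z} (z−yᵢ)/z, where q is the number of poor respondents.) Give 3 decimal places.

0.337

Incomes under z: €160, €170, €240, €265 (q = 4 of N = 10).
Relative gaps: 0.4921, 0.4603, 0.2381, 0.1587; sum = 1.349206.
The income-gap ratio divides by q (the poor only): 1.349206 / 4 = 0.337.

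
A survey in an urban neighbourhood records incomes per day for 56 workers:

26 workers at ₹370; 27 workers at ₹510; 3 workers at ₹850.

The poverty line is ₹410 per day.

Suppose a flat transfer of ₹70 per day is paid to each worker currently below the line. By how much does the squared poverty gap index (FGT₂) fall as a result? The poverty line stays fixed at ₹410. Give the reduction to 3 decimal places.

Before: below the line — 26×₹370; squared poverty gap index (FGT₂) = 0.00442.
After the ₹70 transfer: below the line — none; squared poverty gap index (FGT₂) = 0.00000.
Reduction = 0.00442 − 0.00000 = 0.004.

0.004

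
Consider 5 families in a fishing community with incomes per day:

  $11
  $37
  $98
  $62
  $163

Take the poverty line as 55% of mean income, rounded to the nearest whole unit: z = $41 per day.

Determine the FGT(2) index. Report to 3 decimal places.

Below z: $11, $37 (q = 2 of N = 5).
Relative gaps: (41−11)/41 = 0.7317; (41−37)/41 = 0.0976.
Squared: 0.5354; 0.0095.
Sum = 0.544914; P₂ = 0.544914 / 5 = 0.109.

0.109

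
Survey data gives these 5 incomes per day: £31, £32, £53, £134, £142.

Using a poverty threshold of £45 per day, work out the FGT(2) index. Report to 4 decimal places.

Incomes under z: £31, £32 (q = 2 of N = 5).
Gap ratios (z−y)/z: (45−31)/45 = 0.3111; (45−32)/45 = 0.2889.
Squared: 0.0968; 0.0835.
Sum = 0.180247; P₂ = 0.180247 / 5 = 0.0360.

0.0360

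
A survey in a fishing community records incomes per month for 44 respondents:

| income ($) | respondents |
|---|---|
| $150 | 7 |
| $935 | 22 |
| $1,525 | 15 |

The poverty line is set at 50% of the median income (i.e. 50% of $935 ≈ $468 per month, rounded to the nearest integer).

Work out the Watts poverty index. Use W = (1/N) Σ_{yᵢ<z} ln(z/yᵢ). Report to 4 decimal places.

0.1810

Incomes under z: 7×$150 (q = 7 of N = 44).
Log shortfalls: ln(468/150) = 1.1378 (×7).
W = 7.964831 / 44 = 0.1810.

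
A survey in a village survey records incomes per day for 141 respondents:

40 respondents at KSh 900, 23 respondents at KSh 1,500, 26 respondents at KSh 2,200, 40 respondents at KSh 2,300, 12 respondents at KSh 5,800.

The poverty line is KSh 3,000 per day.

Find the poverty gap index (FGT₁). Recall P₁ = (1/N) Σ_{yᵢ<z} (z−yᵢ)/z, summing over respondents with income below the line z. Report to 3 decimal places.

0.396

Below the line: 40×KSh 900, 23×KSh 1,500, 26×KSh 2,200, 40×KSh 2,300 (q = 129 of N = 141).
Gap ratios (z−y)/z: (3000−900)/3000 = 0.7000 (×40); (3000−1500)/3000 = 0.5000 (×23); (3000−2200)/3000 = 0.2667 (×26); (3000−2300)/3000 = 0.2333 (×40).
Sum of shortfalls = 55.766667; P₁ averages over all N: 55.766667 / 141 = 0.396.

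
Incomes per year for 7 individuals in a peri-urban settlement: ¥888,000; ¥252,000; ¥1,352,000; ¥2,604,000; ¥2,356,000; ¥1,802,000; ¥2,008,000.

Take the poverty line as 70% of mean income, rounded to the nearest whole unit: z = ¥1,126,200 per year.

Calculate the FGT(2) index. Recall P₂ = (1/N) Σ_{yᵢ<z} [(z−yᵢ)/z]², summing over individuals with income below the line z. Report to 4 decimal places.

Below the line: ¥252,000, ¥888,000 (q = 2 of N = 7).
Normalized shortfalls: (1126200−252000)/1126200 = 0.7762; (1126200−888000)/1126200 = 0.2115.
Squared: 0.6025; 0.0447.
Sum = 0.647282; P₂ = 0.647282 / 7 = 0.0925.

0.0925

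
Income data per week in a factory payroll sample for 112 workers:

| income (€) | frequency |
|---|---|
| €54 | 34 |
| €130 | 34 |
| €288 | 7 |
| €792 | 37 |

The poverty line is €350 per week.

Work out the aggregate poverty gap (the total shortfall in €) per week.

€17,978

Below z: 34×€54, 34×€130, 7×€288 (q = 75 of N = 112).
Individual gaps: 34×(350−54) = 10064; 34×(350−130) = 7480; 7×(350−288) = 434.
Aggregate gap = €17,978.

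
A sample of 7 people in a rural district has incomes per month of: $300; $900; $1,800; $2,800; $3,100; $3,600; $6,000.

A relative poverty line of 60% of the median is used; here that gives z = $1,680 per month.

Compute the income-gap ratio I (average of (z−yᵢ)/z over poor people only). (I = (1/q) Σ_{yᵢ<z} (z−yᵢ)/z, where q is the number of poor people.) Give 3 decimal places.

Incomes under z: $300, $900 (q = 2 of N = 7).
Relative gaps: 0.8214, 0.4643; sum = 1.285714.
The income-gap ratio divides by q (the poor only): 1.285714 / 2 = 0.643.

0.643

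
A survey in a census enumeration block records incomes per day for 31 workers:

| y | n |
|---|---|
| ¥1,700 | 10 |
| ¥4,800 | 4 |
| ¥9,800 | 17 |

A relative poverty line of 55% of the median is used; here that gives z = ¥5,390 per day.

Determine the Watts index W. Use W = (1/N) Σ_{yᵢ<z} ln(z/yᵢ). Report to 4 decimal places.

Poor units: 10×¥1,700, 4×¥4,800 (q = 14 of N = 31).
Log shortfalls: ln(5390/1700) = 1.1539 (×10); ln(5390/4800) = 0.1159 (×4).
W = 12.002889 / 31 = 0.3872.

0.3872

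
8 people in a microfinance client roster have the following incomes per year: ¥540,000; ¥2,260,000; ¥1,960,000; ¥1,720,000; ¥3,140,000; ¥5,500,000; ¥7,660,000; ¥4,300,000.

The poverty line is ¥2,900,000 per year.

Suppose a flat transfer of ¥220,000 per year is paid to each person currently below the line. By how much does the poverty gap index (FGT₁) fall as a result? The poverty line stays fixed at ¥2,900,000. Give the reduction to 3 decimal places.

0.038

Before: below the line — ¥540,000, ¥1,720,000, ¥1,960,000, ¥2,260,000; poverty gap index (FGT₁) = 0.22069.
After the ¥220,000 transfer: below the line — ¥760,000, ¥1,940,000, ¥2,180,000, ¥2,480,000; poverty gap index (FGT₁) = 0.18276.
Reduction = 0.22069 − 0.18276 = 0.038.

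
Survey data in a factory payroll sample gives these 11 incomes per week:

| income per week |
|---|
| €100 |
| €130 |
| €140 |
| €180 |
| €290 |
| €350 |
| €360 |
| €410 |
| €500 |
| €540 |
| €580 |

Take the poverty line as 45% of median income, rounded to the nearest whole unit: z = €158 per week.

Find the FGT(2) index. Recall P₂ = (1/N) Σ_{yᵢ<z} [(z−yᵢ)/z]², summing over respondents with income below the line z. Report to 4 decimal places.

0.0163

Below z: €100, €130, €140 (q = 3 of N = 11).
Normalized shortfalls: (158−100)/158 = 0.3671; (158−130)/158 = 0.1772; (158−140)/158 = 0.1139.
Squared: 0.1348; 0.0314; 0.0130.
Sum = 0.179138; P₂ = 0.179138 / 11 = 0.0163.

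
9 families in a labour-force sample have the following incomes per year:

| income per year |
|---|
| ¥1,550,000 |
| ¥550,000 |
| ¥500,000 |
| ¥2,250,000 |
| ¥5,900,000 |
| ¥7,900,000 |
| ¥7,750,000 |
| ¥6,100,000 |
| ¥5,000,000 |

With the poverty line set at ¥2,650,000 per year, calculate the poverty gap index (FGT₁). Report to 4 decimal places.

0.2411

Poor units: ¥500,000, ¥550,000, ¥1,550,000, ¥2,250,000 (q = 4 of N = 9).
Shortfall ratios: (2650000−500000)/2650000 = 0.8113; (2650000−550000)/2650000 = 0.7925; (2650000−1550000)/2650000 = 0.4151; (2650000−2250000)/2650000 = 0.1509.
Σ = 2.169811. Dividing by the full population N = 9 gives P₁ = 0.2411.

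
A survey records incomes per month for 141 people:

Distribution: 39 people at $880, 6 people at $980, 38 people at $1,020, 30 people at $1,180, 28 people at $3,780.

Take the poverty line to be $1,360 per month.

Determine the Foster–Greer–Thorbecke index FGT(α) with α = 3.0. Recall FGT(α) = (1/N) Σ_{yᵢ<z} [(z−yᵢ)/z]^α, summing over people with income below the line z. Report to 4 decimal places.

0.0178

Incomes under z: 39×$880, 6×$980, 38×$1,020, 30×$1,180 (q = 113 of N = 141).
Gap ratios (z−y)/z: (1360−880)/1360 = 0.3529 (×39); (1360−980)/1360 = 0.2794 (×6); (1360−1020)/1360 = 0.2500 (×38); (1360−1180)/1360 = 0.1324 (×30).
Raised to α = 3.0: 0.04396 (×39); 0.02181 (×6); 0.01562 (×38); 0.00232 (×30).
Sum = 2.508822; FGT(3.0) = 2.508822 / 141 = 0.0178.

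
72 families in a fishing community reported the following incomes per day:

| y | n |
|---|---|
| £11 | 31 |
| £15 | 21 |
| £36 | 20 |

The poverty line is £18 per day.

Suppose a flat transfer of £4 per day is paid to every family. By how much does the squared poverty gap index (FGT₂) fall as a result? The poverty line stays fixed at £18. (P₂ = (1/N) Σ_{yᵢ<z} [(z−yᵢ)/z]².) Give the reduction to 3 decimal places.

0.061

Before: below the line — 31×£11, 21×£15; squared poverty gap index (FGT₂) = 0.07322.
After the £4 transfer: below the line — 31×£15; squared poverty gap index (FGT₂) = 0.01196.
Reduction = 0.07322 − 0.01196 = 0.061.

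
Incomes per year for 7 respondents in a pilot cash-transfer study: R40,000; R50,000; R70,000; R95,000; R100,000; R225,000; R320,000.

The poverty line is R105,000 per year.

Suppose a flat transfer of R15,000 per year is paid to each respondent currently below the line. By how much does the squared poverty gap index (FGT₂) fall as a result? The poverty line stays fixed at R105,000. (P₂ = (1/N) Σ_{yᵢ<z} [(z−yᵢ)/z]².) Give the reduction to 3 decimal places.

0.053

Before: below the line — R40,000, R50,000, R70,000, R95,000, R100,000; squared poverty gap index (FGT₂) = 0.11144.
After the R15,000 transfer: below the line — R55,000, R65,000, R85,000; squared poverty gap index (FGT₂) = 0.05831.
Reduction = 0.11144 − 0.05831 = 0.053.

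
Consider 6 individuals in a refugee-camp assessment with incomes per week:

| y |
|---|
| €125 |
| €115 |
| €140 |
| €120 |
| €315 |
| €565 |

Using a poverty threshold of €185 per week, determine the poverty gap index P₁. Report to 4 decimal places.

Incomes under z: €115, €120, €125, €140 (q = 4 of N = 6).
Shortfall ratios: (185−115)/185 = 0.3784; (185−120)/185 = 0.3514; (185−125)/185 = 0.3243; (185−140)/185 = 0.2432.
Σ = 1.297297. Dividing by the full population N = 6 gives P₁ = 0.2162.

0.2162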